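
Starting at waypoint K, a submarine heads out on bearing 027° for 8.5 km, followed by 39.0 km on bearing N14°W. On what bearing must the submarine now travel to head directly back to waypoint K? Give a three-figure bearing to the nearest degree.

173°

Leg 1 (027°, 8.5 km): east 8.5 sin 27° = 3.86, north 8.5 cos 27° = 7.57
Leg 2 (N14°W, 39.0 km): east 39.0 sin 346° = -9.43, north 39.0 cos 346° = 37.84
Net displacement: -5.58 east, 45.42 north. Direction back to start is (5.58, -45.42): bearing = atan2(5.58, -45.42) mod 360° = 173.00° ≈ 173°.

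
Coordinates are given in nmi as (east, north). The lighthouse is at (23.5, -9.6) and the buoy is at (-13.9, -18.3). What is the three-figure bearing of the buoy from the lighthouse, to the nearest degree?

257°

Δeast = -13.9 − 23.5 = -37.40; Δnorth = -18.3 − -9.6 = -8.70.
Bearing = atan2(Δeast, Δnorth) mod 360° = 256.90° ≈ 257°.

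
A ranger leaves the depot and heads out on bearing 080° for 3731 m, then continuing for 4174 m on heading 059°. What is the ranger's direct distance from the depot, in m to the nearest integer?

7773 m

Leg 1 (080°, 3731 m): east 3731 sin 80° = 3674.32, north 3731 cos 80° = 647.88
Leg 2 (059°, 4174 m): east 4174 sin 59° = 3577.82, north 4174 cos 59° = 2149.77
Net: 7252.13 east, 2797.65 north. Distance = √((7252.13)² + (2797.65)²) = 7773.049 m.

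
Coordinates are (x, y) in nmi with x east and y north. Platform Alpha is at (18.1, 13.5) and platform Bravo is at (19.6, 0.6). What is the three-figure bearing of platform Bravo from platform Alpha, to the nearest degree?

173°

Δeast = 19.6 − 18.1 = 1.50; Δnorth = 0.6 − 13.5 = -12.90.
Bearing = atan2(Δeast, Δnorth) mod 360° = 173.37° ≈ 173°.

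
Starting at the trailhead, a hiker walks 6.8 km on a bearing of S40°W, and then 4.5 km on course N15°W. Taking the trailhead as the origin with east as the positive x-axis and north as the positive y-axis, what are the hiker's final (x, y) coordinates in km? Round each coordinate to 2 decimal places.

Leg 1 (S40°W, 6.8 km): east 6.8 sin 220° = -4.37, north 6.8 cos 220° = -5.21
Leg 2 (N15°W, 4.5 km): east 4.5 sin 345° = -1.16, north 4.5 cos 345° = 4.35
Summing: -5.54 km east, -0.86 km north → (-5.54, -0.86).

(-5.54, -0.86)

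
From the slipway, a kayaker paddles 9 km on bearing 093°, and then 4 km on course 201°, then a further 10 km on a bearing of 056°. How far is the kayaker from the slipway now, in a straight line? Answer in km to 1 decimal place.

15.9 km

Leg 1 (093°, 9 km): east 9 sin 93° = 8.99, north 9 cos 93° = -0.47
Leg 2 (201°, 4 km): east 4 sin 201° = -1.43, north 4 cos 201° = -3.73
Leg 3 (056°, 10 km): east 10 sin 56° = 8.29, north 10 cos 56° = 5.59
Net: 15.84 east, 1.39 north. Distance = √((15.84)² + (1.39)²) = 15.905 km.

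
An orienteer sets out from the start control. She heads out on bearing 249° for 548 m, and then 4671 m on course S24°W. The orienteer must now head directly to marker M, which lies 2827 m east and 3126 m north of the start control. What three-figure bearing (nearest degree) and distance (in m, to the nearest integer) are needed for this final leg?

035°, 9222 m

Leg 1 (249°, 548 m): east 548 sin 249° = -511.60, north 548 cos 249° = -196.39
Leg 2 (S24°W, 4671 m): east 4671 sin 204° = -1899.87, north 4671 cos 204° = -4267.17
Current position: (-2411.47, -4463.56). Target: (2827, 3126). Remaining: Δeast = 5238.47, Δnorth = 7589.56.
Bearing = atan2(5238.47, 7589.56) mod 360° = 34.61°; distance = √((5238.47)² + (7589.56)²) = 9221.872 m.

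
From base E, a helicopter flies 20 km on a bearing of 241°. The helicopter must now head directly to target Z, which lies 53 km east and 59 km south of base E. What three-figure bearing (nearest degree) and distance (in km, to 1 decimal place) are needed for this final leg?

Leg 1 (241°, 20 km): east 20 sin 241° = -17.49, north 20 cos 241° = -9.70
Current position: (-17.49, -9.70). Target: (53, -59). Remaining: Δeast = 70.49, Δnorth = -49.30.
Bearing = atan2(70.49, -49.30) mod 360° = 124.97°; distance = √((70.49)² + (-49.30)²) = 86.024 km.

125°, 86.0 km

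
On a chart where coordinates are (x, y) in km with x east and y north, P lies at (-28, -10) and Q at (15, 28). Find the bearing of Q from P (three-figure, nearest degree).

Δeast = 15 − -28 = 43.00; Δnorth = 28 − -10 = 38.00.
Bearing = atan2(Δeast, Δnorth) mod 360° = 48.53° ≈ 049°.

049°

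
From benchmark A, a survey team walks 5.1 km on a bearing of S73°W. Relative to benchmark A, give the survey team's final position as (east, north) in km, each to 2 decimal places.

(-4.88, -1.49)

Leg 1 (S73°W, 5.1 km): east 5.1 sin 253° = -4.88, north 5.1 cos 253° = -1.49
Summing: -4.88 km east, -1.49 km north → (-4.88, -1.49).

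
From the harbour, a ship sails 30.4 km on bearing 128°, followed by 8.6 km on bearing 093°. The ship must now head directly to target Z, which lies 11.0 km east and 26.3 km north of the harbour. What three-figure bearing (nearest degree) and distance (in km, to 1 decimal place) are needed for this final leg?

335°, 50.3 km

Leg 1 (128°, 30.4 km): east 30.4 sin 128° = 23.96, north 30.4 cos 128° = -18.72
Leg 2 (093°, 8.6 km): east 8.6 sin 93° = 8.59, north 8.6 cos 93° = -0.45
Current position: (32.54, -19.17). Target: (11.0, 26.3). Remaining: Δeast = -21.54, Δnorth = 45.47.
Bearing = atan2(-21.54, 45.47) mod 360° = 334.65°; distance = √((-21.54)² + (45.47)²) = 50.312 km.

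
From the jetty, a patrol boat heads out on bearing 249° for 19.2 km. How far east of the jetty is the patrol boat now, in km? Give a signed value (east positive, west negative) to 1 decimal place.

-17.9 km

Leg 1 (249°, 19.2 km): east 19.2 sin 249° = -17.92, north 19.2 cos 249° = -6.88
Net east component: -17.92 km.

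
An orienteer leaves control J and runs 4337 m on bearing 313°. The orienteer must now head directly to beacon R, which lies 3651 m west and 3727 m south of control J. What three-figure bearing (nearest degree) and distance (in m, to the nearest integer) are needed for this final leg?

Leg 1 (313°, 4337 m): east 4337 sin 313° = -3171.88, north 4337 cos 313° = 2957.83
Current position: (-3171.88, 2957.83). Target: (-3651, -3727). Remaining: Δeast = -479.12, Δnorth = -6684.83.
Bearing = atan2(-479.12, -6684.83) mod 360° = 184.10°; distance = √((-479.12)² + (-6684.83)²) = 6701.975 m.

184°, 6702 m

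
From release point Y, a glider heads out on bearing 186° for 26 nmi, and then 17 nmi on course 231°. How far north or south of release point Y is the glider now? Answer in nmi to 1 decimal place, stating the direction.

Leg 1 (186°, 26 nmi): east 26 sin 186° = -2.72, north 26 cos 186° = -25.86
Leg 2 (231°, 17 nmi): east 17 sin 231° = -13.21, north 17 cos 231° = -10.70
Net north component: -36.56 nmi.

36.6 nmi south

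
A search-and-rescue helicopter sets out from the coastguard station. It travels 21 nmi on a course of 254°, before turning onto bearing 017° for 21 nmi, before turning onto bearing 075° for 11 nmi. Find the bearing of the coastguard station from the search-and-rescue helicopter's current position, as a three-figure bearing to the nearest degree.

Leg 1 (254°, 21 nmi): east 21 sin 254° = -20.19, north 21 cos 254° = -5.79
Leg 2 (017°, 21 nmi): east 21 sin 17° = 6.14, north 21 cos 17° = 20.08
Leg 3 (075°, 11 nmi): east 11 sin 75° = 10.63, north 11 cos 75° = 2.85
Net displacement: -3.42 east, 17.14 north. Direction back to start is (3.42, -17.14): bearing = atan2(3.42, -17.14) mod 360° = 168.71° ≈ 169°.

169°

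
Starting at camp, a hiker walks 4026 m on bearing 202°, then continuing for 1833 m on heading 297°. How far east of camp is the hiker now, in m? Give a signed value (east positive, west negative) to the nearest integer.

Leg 1 (202°, 4026 m): east 4026 sin 202° = -1508.17, north 4026 cos 202° = -3732.84
Leg 2 (297°, 1833 m): east 1833 sin 297° = -1633.21, north 1833 cos 297° = 832.16
Net east component: -3141.38 m.

-3141 m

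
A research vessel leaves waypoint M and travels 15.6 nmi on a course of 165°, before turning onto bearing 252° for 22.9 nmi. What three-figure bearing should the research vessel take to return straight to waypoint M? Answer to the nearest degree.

Leg 1 (165°, 15.6 nmi): east 15.6 sin 165° = 4.04, north 15.6 cos 165° = -15.07
Leg 2 (252°, 22.9 nmi): east 22.9 sin 252° = -21.78, north 22.9 cos 252° = -7.08
Net displacement: -17.74 east, -22.14 north. Direction back to start is (17.74, 22.14): bearing = atan2(17.74, 22.14) mod 360° = 38.70° ≈ 039°.

039°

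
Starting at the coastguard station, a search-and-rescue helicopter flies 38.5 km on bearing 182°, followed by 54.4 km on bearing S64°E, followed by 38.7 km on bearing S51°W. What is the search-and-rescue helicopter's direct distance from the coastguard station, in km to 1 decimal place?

88.4 km

Leg 1 (182°, 38.5 km): east 38.5 sin 182° = -1.34, north 38.5 cos 182° = -38.48
Leg 2 (S64°E, 54.4 km): east 54.4 sin 116° = 48.89, north 54.4 cos 116° = -23.85
Leg 3 (S51°W, 38.7 km): east 38.7 sin 231° = -30.08, north 38.7 cos 231° = -24.35
Net: 17.48 east, -86.68 north. Distance = √((17.48)² + (-86.68)²) = 88.423 km.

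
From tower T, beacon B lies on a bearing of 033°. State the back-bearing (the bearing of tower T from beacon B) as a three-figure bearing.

213°

Back-bearing = 033° + 180° = 213°.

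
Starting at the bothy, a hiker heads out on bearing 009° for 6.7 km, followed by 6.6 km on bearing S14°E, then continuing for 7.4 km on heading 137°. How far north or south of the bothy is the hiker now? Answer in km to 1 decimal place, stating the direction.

Leg 1 (009°, 6.7 km): east 6.7 sin 9° = 1.05, north 6.7 cos 9° = 6.62
Leg 2 (S14°E, 6.6 km): east 6.6 sin 166° = 1.60, north 6.6 cos 166° = -6.40
Leg 3 (137°, 7.4 km): east 7.4 sin 137° = 5.05, north 7.4 cos 137° = -5.41
Net north component: -5.20 km.

5.2 km south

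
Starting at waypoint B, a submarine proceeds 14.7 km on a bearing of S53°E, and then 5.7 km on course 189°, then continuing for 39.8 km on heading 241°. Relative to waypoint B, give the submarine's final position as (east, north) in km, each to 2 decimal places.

(-23.96, -33.77)

Leg 1 (S53°E, 14.7 km): east 14.7 sin 127° = 11.74, north 14.7 cos 127° = -8.85
Leg 2 (189°, 5.7 km): east 5.7 sin 189° = -0.89, north 5.7 cos 189° = -5.63
Leg 3 (241°, 39.8 km): east 39.8 sin 241° = -34.81, north 39.8 cos 241° = -19.30
Summing: -23.96 km east, -33.77 km north → (-23.96, -33.77).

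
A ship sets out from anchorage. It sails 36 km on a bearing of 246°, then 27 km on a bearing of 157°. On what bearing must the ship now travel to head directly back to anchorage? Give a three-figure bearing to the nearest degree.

029°

Leg 1 (246°, 36 km): east 36 sin 246° = -32.89, north 36 cos 246° = -14.64
Leg 2 (157°, 27 km): east 27 sin 157° = 10.55, north 27 cos 157° = -24.85
Net displacement: -22.34 east, -39.50 north. Direction back to start is (22.34, 39.50): bearing = atan2(22.34, 39.50) mod 360° = 29.49° ≈ 029°.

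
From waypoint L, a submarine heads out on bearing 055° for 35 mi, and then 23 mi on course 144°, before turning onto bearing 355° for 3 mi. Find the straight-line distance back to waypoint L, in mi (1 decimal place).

42.2 mi

Leg 1 (055°, 35 mi): east 35 sin 55° = 28.67, north 35 cos 55° = 20.08
Leg 2 (144°, 23 mi): east 23 sin 144° = 13.52, north 23 cos 144° = -18.61
Leg 3 (355°, 3 mi): east 3 sin 355° = -0.26, north 3 cos 355° = 2.99
Net: 41.93 east, 4.46 north. Distance = √((41.93)² + (4.46)²) = 42.164 mi.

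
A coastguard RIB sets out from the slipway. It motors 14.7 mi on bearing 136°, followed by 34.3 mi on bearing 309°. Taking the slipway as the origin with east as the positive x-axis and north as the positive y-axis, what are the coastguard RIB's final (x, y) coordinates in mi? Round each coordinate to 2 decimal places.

(-16.44, 11.01)

Leg 1 (136°, 14.7 mi): east 14.7 sin 136° = 10.21, north 14.7 cos 136° = -10.57
Leg 2 (309°, 34.3 mi): east 34.3 sin 309° = -26.66, north 34.3 cos 309° = 21.59
Summing: -16.44 mi east, 11.01 mi north → (-16.44, 11.01).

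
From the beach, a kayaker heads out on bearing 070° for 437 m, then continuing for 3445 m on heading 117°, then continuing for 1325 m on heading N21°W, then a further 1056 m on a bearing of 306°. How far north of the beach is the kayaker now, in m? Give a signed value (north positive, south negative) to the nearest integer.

443 m

Leg 1 (070°, 437 m): east 437 sin 70° = 410.65, north 437 cos 70° = 149.46
Leg 2 (117°, 3445 m): east 3445 sin 117° = 3069.52, north 3445 cos 117° = -1564.00
Leg 3 (N21°W, 1325 m): east 1325 sin 339° = -474.84, north 1325 cos 339° = 1236.99
Leg 4 (306°, 1056 m): east 1056 sin 306° = -854.32, north 1056 cos 306° = 620.70
Net north component: 443.16 m.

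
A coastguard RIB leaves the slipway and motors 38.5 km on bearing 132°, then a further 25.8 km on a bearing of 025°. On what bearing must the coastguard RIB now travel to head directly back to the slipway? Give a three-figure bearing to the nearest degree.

273°

Leg 1 (132°, 38.5 km): east 38.5 sin 132° = 28.61, north 38.5 cos 132° = -25.76
Leg 2 (025°, 25.8 km): east 25.8 sin 25° = 10.90, north 25.8 cos 25° = 23.38
Net displacement: 39.51 east, -2.38 north. Direction back to start is (-39.51, 2.38): bearing = atan2(-39.51, 2.38) mod 360° = 273.45° ≈ 273°.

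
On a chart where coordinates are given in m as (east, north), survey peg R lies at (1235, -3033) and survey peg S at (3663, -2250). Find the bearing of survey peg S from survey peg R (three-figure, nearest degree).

Δeast = 3663 − 1235 = 2428.00; Δnorth = -2250 − -3033 = 783.00.
Bearing = atan2(Δeast, Δnorth) mod 360° = 72.13° ≈ 072°.

072°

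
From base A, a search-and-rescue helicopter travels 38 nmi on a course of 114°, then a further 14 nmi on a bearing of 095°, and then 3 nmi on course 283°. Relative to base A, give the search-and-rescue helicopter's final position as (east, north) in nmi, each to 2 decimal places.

Leg 1 (114°, 38 nmi): east 38 sin 114° = 34.71, north 38 cos 114° = -15.46
Leg 2 (095°, 14 nmi): east 14 sin 95° = 13.95, north 14 cos 95° = -1.22
Leg 3 (283°, 3 nmi): east 3 sin 283° = -2.92, north 3 cos 283° = 0.67
Summing: 45.74 nmi east, -16.00 nmi north → (45.74, -16.00).

(45.74, -16.00)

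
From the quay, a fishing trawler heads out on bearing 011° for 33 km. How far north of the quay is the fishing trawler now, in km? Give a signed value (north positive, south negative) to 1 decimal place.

32.4 km

Leg 1 (011°, 33 km): east 33 sin 11° = 6.30, north 33 cos 11° = 32.39
Net north component: 32.39 km.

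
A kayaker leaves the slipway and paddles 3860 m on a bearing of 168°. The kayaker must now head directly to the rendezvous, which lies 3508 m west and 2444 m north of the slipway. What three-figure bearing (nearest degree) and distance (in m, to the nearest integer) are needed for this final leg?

325°, 7567 m

Leg 1 (168°, 3860 m): east 3860 sin 168° = 802.54, north 3860 cos 168° = -3775.65
Current position: (802.54, -3775.65). Target: (-3508, 2444). Remaining: Δeast = -4310.54, Δnorth = 6219.65.
Bearing = atan2(-4310.54, 6219.65) mod 360° = 325.28°; distance = √((-4310.54)² + (6219.65)²) = 7567.350 m.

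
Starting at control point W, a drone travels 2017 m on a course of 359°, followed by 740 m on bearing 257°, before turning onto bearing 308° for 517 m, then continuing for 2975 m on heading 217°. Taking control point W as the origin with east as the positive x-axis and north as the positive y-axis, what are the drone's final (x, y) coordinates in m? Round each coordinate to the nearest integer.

Leg 1 (359°, 2017 m): east 2017 sin 359° = -35.20, north 2017 cos 359° = 2016.69
Leg 2 (257°, 740 m): east 740 sin 257° = -721.03, north 740 cos 257° = -166.46
Leg 3 (308°, 517 m): east 517 sin 308° = -407.40, north 517 cos 308° = 318.30
Leg 4 (217°, 2975 m): east 2975 sin 217° = -1790.40, north 2975 cos 217° = -2375.94
Summing: -2954.04 m east, -207.41 m north → (-2954, -207).

(-2954, -207)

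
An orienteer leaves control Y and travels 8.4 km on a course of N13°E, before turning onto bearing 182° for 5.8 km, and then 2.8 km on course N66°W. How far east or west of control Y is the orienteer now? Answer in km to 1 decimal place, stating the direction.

0.9 km west

Leg 1 (N13°E, 8.4 km): east 8.4 sin 13° = 1.89, north 8.4 cos 13° = 8.18
Leg 2 (182°, 5.8 km): east 5.8 sin 182° = -0.20, north 5.8 cos 182° = -5.80
Leg 3 (N66°W, 2.8 km): east 2.8 sin 294° = -2.56, north 2.8 cos 294° = 1.14
Net east component: -0.87 km.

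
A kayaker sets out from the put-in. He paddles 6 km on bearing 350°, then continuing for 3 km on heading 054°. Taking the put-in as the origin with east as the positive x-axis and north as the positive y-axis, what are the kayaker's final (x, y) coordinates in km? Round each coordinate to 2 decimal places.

(1.39, 7.67)

Leg 1 (350°, 6 km): east 6 sin 350° = -1.04, north 6 cos 350° = 5.91
Leg 2 (054°, 3 km): east 3 sin 54° = 2.43, north 3 cos 54° = 1.76
Summing: 1.39 km east, 7.67 km north → (1.39, 7.67).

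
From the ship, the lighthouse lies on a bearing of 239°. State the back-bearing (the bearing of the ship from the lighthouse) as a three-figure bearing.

Back-bearing = 239° − 180° = 059°.

059°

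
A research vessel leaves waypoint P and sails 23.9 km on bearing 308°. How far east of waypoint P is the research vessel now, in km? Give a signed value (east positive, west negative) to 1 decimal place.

-18.8 km

Leg 1 (308°, 23.9 km): east 23.9 sin 308° = -18.83, north 23.9 cos 308° = 14.71
Net east component: -18.83 km.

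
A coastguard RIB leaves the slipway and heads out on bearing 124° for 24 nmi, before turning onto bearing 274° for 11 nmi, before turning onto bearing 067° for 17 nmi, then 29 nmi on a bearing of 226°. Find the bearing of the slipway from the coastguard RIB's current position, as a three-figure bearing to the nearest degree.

352°

Leg 1 (124°, 24 nmi): east 24 sin 124° = 19.90, north 24 cos 124° = -13.42
Leg 2 (274°, 11 nmi): east 11 sin 274° = -10.97, north 11 cos 274° = 0.77
Leg 3 (067°, 17 nmi): east 17 sin 67° = 15.65, north 17 cos 67° = 6.64
Leg 4 (226°, 29 nmi): east 29 sin 226° = -20.86, north 29 cos 226° = -20.15
Net displacement: 3.71 east, -26.16 north. Direction back to start is (-3.71, 26.16): bearing = atan2(-3.71, 26.16) mod 360° = 351.92° ≈ 352°.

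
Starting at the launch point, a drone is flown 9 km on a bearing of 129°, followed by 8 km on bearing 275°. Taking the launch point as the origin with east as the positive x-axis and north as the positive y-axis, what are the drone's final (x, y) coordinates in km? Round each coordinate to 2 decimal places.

(-0.98, -4.97)

Leg 1 (129°, 9 km): east 9 sin 129° = 6.99, north 9 cos 129° = -5.66
Leg 2 (275°, 8 km): east 8 sin 275° = -7.97, north 8 cos 275° = 0.70
Summing: -0.98 km east, -4.97 km north → (-0.98, -4.97).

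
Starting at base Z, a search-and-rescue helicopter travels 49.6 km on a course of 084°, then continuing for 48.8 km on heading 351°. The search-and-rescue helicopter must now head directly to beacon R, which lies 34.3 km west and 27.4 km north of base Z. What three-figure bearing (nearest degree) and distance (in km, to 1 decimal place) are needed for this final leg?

251°, 80.3 km

Leg 1 (084°, 49.6 km): east 49.6 sin 84° = 49.33, north 49.6 cos 84° = 5.18
Leg 2 (351°, 48.8 km): east 48.8 sin 351° = -7.63, north 48.8 cos 351° = 48.20
Current position: (41.69, 53.38). Target: (-34.3, 27.4). Remaining: Δeast = -75.99, Δnorth = -25.98.
Bearing = atan2(-75.99, -25.98) mod 360° = 251.12°; distance = √((-75.99)² + (-25.98)²) = 80.314 km.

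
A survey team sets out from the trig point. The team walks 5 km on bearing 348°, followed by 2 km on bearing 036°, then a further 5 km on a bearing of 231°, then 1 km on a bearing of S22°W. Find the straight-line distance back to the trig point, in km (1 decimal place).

Leg 1 (348°, 5 km): east 5 sin 348° = -1.04, north 5 cos 348° = 4.89
Leg 2 (036°, 2 km): east 2 sin 36° = 1.18, north 2 cos 36° = 1.62
Leg 3 (231°, 5 km): east 5 sin 231° = -3.89, north 5 cos 231° = -3.15
Leg 4 (S22°W, 1 km): east 1 sin 202° = -0.37, north 1 cos 202° = -0.93
Net: -4.12 east, 2.43 north. Distance = √((-4.12)² + (2.43)²) = 4.789 km.

4.8 km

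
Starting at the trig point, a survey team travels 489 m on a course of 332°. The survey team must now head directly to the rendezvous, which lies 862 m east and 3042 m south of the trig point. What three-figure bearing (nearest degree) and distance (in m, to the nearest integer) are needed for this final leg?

Leg 1 (332°, 489 m): east 489 sin 332° = -229.57, north 489 cos 332° = 431.76
Current position: (-229.57, 431.76). Target: (862, -3042). Remaining: Δeast = 1091.57, Δnorth = -3473.76.
Bearing = atan2(1091.57, -3473.76) mod 360° = 162.56°; distance = √((1091.57)² + (-3473.76)²) = 3641.229 m.

163°, 3641 m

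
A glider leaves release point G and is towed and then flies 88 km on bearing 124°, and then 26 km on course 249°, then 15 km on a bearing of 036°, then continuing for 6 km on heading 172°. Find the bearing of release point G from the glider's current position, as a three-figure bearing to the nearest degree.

Leg 1 (124°, 88 km): east 88 sin 124° = 72.96, north 88 cos 124° = -49.21
Leg 2 (249°, 26 km): east 26 sin 249° = -24.27, north 26 cos 249° = -9.32
Leg 3 (036°, 15 km): east 15 sin 36° = 8.82, north 15 cos 36° = 12.14
Leg 4 (172°, 6 km): east 6 sin 172° = 0.84, north 6 cos 172° = -5.94
Net displacement: 58.33 east, -52.33 north. Direction back to start is (-58.33, 52.33): bearing = atan2(-58.33, 52.33) mod 360° = 311.90° ≈ 312°.

312°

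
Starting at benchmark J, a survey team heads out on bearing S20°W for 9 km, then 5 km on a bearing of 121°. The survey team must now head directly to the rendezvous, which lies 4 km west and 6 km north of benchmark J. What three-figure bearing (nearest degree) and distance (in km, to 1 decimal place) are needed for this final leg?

343°, 17.8 km

Leg 1 (S20°W, 9 km): east 9 sin 200° = -3.08, north 9 cos 200° = -8.46
Leg 2 (121°, 5 km): east 5 sin 121° = 4.29, north 5 cos 121° = -2.58
Current position: (1.21, -11.03). Target: (-4, 6). Remaining: Δeast = -5.21, Δnorth = 17.03.
Bearing = atan2(-5.21, 17.03) mod 360° = 343.00°; distance = √((-5.21)² + (17.03)²) = 17.811 km.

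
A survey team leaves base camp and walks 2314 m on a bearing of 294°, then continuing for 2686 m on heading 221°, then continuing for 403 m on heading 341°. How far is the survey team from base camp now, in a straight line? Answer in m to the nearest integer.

4069 m

Leg 1 (294°, 2314 m): east 2314 sin 294° = -2113.94, north 2314 cos 294° = 941.19
Leg 2 (221°, 2686 m): east 2686 sin 221° = -1762.17, north 2686 cos 221° = -2027.15
Leg 3 (341°, 403 m): east 403 sin 341° = -131.20, north 403 cos 341° = 381.04
Net: -4007.32 east, -704.92 north. Distance = √((-4007.32)² + (-704.92)²) = 4068.850 m.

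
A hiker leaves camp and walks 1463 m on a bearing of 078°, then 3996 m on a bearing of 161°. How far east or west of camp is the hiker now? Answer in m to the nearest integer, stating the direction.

Leg 1 (078°, 1463 m): east 1463 sin 78° = 1431.03, north 1463 cos 78° = 304.17
Leg 2 (161°, 3996 m): east 3996 sin 161° = 1300.97, north 3996 cos 161° = -3778.29
Net east component: 2732.00 m.

2732 m east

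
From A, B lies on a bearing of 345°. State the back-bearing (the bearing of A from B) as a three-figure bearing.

165°

Back-bearing = 345° − 180° = 165°.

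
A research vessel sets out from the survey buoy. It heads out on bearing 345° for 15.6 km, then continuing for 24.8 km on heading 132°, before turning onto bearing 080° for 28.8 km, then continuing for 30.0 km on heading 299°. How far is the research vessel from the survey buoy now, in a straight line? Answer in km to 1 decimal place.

Leg 1 (345°, 15.6 km): east 15.6 sin 345° = -4.04, north 15.6 cos 345° = 15.07
Leg 2 (132°, 24.8 km): east 24.8 sin 132° = 18.43, north 24.8 cos 132° = -16.59
Leg 3 (080°, 28.8 km): east 28.8 sin 80° = 28.36, north 28.8 cos 80° = 5.00
Leg 4 (299°, 30.0 km): east 30.0 sin 299° = -26.24, north 30.0 cos 299° = 14.54
Net: 16.52 east, 18.02 north. Distance = √((16.52)² + (18.02)²) = 24.444 km.

24.4 km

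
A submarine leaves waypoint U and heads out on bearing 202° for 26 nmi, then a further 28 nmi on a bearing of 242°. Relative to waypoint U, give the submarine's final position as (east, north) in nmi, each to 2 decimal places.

(-34.46, -37.25)

Leg 1 (202°, 26 nmi): east 26 sin 202° = -9.74, north 26 cos 202° = -24.11
Leg 2 (242°, 28 nmi): east 28 sin 242° = -24.72, north 28 cos 242° = -13.15
Summing: -34.46 nmi east, -37.25 nmi north → (-34.46, -37.25).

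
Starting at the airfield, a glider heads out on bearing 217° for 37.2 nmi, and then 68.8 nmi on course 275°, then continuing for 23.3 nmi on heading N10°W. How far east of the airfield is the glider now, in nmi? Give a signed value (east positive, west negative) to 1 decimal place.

Leg 1 (217°, 37.2 nmi): east 37.2 sin 217° = -22.39, north 37.2 cos 217° = -29.71
Leg 2 (275°, 68.8 nmi): east 68.8 sin 275° = -68.54, north 68.8 cos 275° = 6.00
Leg 3 (N10°W, 23.3 nmi): east 23.3 sin 350° = -4.05, north 23.3 cos 350° = 22.95
Net east component: -94.97 nmi.

-95.0 nmi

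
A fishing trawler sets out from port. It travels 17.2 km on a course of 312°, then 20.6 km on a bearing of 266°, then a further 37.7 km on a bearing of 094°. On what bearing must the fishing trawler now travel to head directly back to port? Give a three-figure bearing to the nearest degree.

210°

Leg 1 (312°, 17.2 km): east 17.2 sin 312° = -12.78, north 17.2 cos 312° = 11.51
Leg 2 (266°, 20.6 km): east 20.6 sin 266° = -20.55, north 20.6 cos 266° = -1.44
Leg 3 (094°, 37.7 km): east 37.7 sin 94° = 37.61, north 37.7 cos 94° = -2.63
Net displacement: 4.28 east, 7.44 north. Direction back to start is (-4.28, -7.44): bearing = atan2(-4.28, -7.44) mod 360° = 209.88° ≈ 210°.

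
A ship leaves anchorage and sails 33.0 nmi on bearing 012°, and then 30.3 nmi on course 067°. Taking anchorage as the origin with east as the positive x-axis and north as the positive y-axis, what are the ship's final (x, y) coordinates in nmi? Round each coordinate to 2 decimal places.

(34.75, 44.12)

Leg 1 (012°, 33.0 nmi): east 33.0 sin 12° = 6.86, north 33.0 cos 12° = 32.28
Leg 2 (067°, 30.3 nmi): east 30.3 sin 67° = 27.89, north 30.3 cos 67° = 11.84
Summing: 34.75 nmi east, 44.12 nmi north → (34.75, 44.12).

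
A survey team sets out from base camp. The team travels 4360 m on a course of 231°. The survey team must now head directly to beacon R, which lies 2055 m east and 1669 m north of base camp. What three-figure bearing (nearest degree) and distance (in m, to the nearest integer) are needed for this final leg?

Leg 1 (231°, 4360 m): east 4360 sin 231° = -3388.36, north 4360 cos 231° = -2743.84
Current position: (-3388.36, -2743.84). Target: (2055, 1669). Remaining: Δeast = 5443.36, Δnorth = 4412.84.
Bearing = atan2(5443.36, 4412.84) mod 360° = 50.97°; distance = √((5443.36)² + (4412.84)²) = 7007.372 m.

051°, 7007 m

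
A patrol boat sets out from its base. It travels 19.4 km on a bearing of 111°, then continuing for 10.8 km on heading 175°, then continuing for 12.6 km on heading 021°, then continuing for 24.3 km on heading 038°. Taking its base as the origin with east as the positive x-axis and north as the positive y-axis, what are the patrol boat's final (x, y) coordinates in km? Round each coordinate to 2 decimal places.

(38.53, 13.20)

Leg 1 (111°, 19.4 km): east 19.4 sin 111° = 18.11, north 19.4 cos 111° = -6.95
Leg 2 (175°, 10.8 km): east 10.8 sin 175° = 0.94, north 10.8 cos 175° = -10.76
Leg 3 (021°, 12.6 km): east 12.6 sin 21° = 4.52, north 12.6 cos 21° = 11.76
Leg 4 (038°, 24.3 km): east 24.3 sin 38° = 14.96, north 24.3 cos 38° = 19.15
Summing: 38.53 km east, 13.20 km north → (38.53, 13.20).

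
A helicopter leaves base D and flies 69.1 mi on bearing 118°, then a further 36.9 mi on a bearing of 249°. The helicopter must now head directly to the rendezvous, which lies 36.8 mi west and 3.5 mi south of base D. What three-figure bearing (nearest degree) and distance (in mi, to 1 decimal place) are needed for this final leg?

Leg 1 (118°, 69.1 mi): east 69.1 sin 118° = 61.01, north 69.1 cos 118° = -32.44
Leg 2 (249°, 36.9 mi): east 36.9 sin 249° = -34.45, north 36.9 cos 249° = -13.22
Current position: (26.56, -45.66). Target: (-36.8, -3.5). Remaining: Δeast = -63.36, Δnorth = 42.16.
Bearing = atan2(-63.36, 42.16) mod 360° = 303.64°; distance = √((-63.36)² + (42.16)²) = 76.109 mi.

304°, 76.1 mi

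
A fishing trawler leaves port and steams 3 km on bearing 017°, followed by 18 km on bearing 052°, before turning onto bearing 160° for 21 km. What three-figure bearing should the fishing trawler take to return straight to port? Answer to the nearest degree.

Leg 1 (017°, 3 km): east 3 sin 17° = 0.88, north 3 cos 17° = 2.87
Leg 2 (052°, 18 km): east 18 sin 52° = 14.18, north 18 cos 52° = 11.08
Leg 3 (160°, 21 km): east 21 sin 160° = 7.18, north 21 cos 160° = -19.73
Net displacement: 22.24 east, -5.78 north. Direction back to start is (-22.24, 5.78): bearing = atan2(-22.24, 5.78) mod 360° = 284.57° ≈ 285°.

285°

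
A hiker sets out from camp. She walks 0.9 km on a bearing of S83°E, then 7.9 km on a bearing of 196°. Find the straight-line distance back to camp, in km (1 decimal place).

Leg 1 (S83°E, 0.9 km): east 0.9 sin 97° = 0.89, north 0.9 cos 97° = -0.11
Leg 2 (196°, 7.9 km): east 7.9 sin 196° = -2.18, north 7.9 cos 196° = -7.59
Net: -1.28 east, -7.70 north. Distance = √((-1.28)² + (-7.70)²) = 7.810 km.

7.8 km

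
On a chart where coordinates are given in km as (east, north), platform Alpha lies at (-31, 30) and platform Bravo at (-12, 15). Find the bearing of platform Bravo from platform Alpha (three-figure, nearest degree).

Δeast = -12 − -31 = 19.00; Δnorth = 15 − 30 = -15.00.
Bearing = atan2(Δeast, Δnorth) mod 360° = 128.29° ≈ 128°.

128°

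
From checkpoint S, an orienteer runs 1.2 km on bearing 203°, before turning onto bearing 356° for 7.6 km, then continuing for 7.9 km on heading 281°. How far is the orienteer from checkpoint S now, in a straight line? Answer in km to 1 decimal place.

11.8 km

Leg 1 (203°, 1.2 km): east 1.2 sin 203° = -0.47, north 1.2 cos 203° = -1.10
Leg 2 (356°, 7.6 km): east 7.6 sin 356° = -0.53, north 7.6 cos 356° = 7.58
Leg 3 (281°, 7.9 km): east 7.9 sin 281° = -7.75, north 7.9 cos 281° = 1.51
Net: -8.75 east, 7.98 north. Distance = √((-8.75)² + (7.98)²) = 11.848 km.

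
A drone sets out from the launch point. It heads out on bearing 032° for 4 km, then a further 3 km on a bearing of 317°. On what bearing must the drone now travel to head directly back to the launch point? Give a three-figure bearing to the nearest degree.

Leg 1 (032°, 4 km): east 4 sin 32° = 2.12, north 4 cos 32° = 3.39
Leg 2 (317°, 3 km): east 3 sin 317° = -2.05, north 3 cos 317° = 2.19
Net displacement: 0.07 east, 5.59 north. Direction back to start is (-0.07, -5.59): bearing = atan2(-0.07, -5.59) mod 360° = 180.76° ≈ 181°.

181°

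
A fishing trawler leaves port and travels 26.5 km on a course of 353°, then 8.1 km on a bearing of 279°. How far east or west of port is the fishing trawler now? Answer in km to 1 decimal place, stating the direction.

Leg 1 (353°, 26.5 km): east 26.5 sin 353° = -3.23, north 26.5 cos 353° = 26.30
Leg 2 (279°, 8.1 km): east 8.1 sin 279° = -8.00, north 8.1 cos 279° = 1.27
Net east component: -11.23 km.

11.2 km west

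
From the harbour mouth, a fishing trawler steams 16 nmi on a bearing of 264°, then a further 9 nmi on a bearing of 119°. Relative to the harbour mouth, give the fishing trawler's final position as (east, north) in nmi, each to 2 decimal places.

(-8.04, -6.04)

Leg 1 (264°, 16 nmi): east 16 sin 264° = -15.91, north 16 cos 264° = -1.67
Leg 2 (119°, 9 nmi): east 9 sin 119° = 7.87, north 9 cos 119° = -4.36
Summing: -8.04 nmi east, -6.04 nmi north → (-8.04, -6.04).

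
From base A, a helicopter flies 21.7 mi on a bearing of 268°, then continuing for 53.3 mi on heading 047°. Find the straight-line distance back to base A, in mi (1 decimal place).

Leg 1 (268°, 21.7 mi): east 21.7 sin 268° = -21.69, north 21.7 cos 268° = -0.76
Leg 2 (047°, 53.3 mi): east 53.3 sin 47° = 38.98, north 53.3 cos 47° = 36.35
Net: 17.29 east, 35.59 north. Distance = √((17.29)² + (35.59)²) = 39.572 mi.

39.6 mi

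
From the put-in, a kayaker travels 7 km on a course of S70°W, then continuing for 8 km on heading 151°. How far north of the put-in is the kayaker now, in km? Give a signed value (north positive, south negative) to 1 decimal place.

Leg 1 (S70°W, 7 km): east 7 sin 250° = -6.58, north 7 cos 250° = -2.39
Leg 2 (151°, 8 km): east 8 sin 151° = 3.88, north 8 cos 151° = -7.00
Net north component: -9.39 km.

-9.4 km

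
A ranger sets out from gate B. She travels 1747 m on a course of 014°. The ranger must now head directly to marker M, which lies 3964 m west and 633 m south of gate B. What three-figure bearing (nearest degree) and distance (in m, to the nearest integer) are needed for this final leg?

Leg 1 (014°, 1747 m): east 1747 sin 14° = 422.64, north 1747 cos 14° = 1695.11
Current position: (422.64, 1695.11). Target: (-3964, -633). Remaining: Δeast = -4386.64, Δnorth = -2328.11.
Bearing = atan2(-4386.64, -2328.11) mod 360° = 242.04°; distance = √((-4386.64)² + (-2328.11)²) = 4966.152 m.

242°, 4966 m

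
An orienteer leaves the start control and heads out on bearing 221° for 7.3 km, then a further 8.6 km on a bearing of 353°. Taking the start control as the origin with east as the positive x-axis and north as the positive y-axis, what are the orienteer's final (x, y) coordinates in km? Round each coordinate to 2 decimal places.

Leg 1 (221°, 7.3 km): east 7.3 sin 221° = -4.79, north 7.3 cos 221° = -5.51
Leg 2 (353°, 8.6 km): east 8.6 sin 353° = -1.05, north 8.6 cos 353° = 8.54
Summing: -5.84 km east, 3.03 km north → (-5.84, 3.03).

(-5.84, 3.03)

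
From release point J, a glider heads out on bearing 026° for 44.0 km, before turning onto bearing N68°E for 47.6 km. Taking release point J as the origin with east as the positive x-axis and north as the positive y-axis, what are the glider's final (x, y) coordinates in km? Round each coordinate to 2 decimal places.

Leg 1 (026°, 44.0 km): east 44.0 sin 26° = 19.29, north 44.0 cos 26° = 39.55
Leg 2 (N68°E, 47.6 km): east 47.6 sin 68° = 44.13, north 47.6 cos 68° = 17.83
Summing: 63.42 km east, 57.38 km north → (63.42, 57.38).

(63.42, 57.38)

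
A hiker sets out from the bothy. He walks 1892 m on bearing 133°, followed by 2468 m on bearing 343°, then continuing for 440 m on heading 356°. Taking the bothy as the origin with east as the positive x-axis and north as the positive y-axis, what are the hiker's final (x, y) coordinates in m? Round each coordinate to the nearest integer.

(631, 1509)

Leg 1 (133°, 1892 m): east 1892 sin 133° = 1383.72, north 1892 cos 133° = -1290.34
Leg 2 (343°, 2468 m): east 2468 sin 343° = -721.57, north 2468 cos 343° = 2360.16
Leg 3 (356°, 440 m): east 440 sin 356° = -30.69, north 440 cos 356° = 438.93
Summing: 631.45 m east, 1508.75 m north → (631, 1509).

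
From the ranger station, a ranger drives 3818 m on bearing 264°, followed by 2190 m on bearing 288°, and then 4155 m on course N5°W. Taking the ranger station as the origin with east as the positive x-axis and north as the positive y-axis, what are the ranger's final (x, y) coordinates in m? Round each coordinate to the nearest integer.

Leg 1 (264°, 3818 m): east 3818 sin 264° = -3797.08, north 3818 cos 264° = -399.09
Leg 2 (288°, 2190 m): east 2190 sin 288° = -2082.81, north 2190 cos 288° = 676.75
Leg 3 (N5°W, 4155 m): east 4155 sin 355° = -362.13, north 4155 cos 355° = 4139.19
Summing: -6242.03 m east, 4416.85 m north → (-6242, 4417).

(-6242, 4417)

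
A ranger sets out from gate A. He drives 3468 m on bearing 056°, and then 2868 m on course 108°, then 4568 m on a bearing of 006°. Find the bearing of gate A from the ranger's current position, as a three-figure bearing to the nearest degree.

227°

Leg 1 (056°, 3468 m): east 3468 sin 56° = 2875.10, north 3468 cos 56° = 1939.28
Leg 2 (108°, 2868 m): east 2868 sin 108° = 2727.63, north 2868 cos 108° = -886.26
Leg 3 (006°, 4568 m): east 4568 sin 6° = 477.49, north 4568 cos 6° = 4542.98
Net displacement: 6080.22 east, 5596.00 north. Direction back to start is (-6080.22, -5596.00): bearing = atan2(-6080.22, -5596.00) mod 360° = 227.37° ≈ 227°.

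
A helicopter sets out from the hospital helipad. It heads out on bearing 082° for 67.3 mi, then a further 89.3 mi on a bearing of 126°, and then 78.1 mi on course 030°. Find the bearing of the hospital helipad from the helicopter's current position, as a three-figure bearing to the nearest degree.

Leg 1 (082°, 67.3 mi): east 67.3 sin 82° = 66.65, north 67.3 cos 82° = 9.37
Leg 2 (126°, 89.3 mi): east 89.3 sin 126° = 72.25, north 89.3 cos 126° = -52.49
Leg 3 (030°, 78.1 mi): east 78.1 sin 30° = 39.05, north 78.1 cos 30° = 67.64
Net displacement: 177.94 east, 24.51 north. Direction back to start is (-177.94, -24.51): bearing = atan2(-177.94, -24.51) mod 360° = 262.16° ≈ 262°.

262°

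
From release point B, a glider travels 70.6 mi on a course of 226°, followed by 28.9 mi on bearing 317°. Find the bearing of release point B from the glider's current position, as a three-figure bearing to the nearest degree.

Leg 1 (226°, 70.6 mi): east 70.6 sin 226° = -50.79, north 70.6 cos 226° = -49.04
Leg 2 (317°, 28.9 mi): east 28.9 sin 317° = -19.71, north 28.9 cos 317° = 21.14
Net displacement: -70.50 east, -27.91 north. Direction back to start is (70.50, 27.91): bearing = atan2(70.50, 27.91) mod 360° = 68.40° ≈ 068°.

068°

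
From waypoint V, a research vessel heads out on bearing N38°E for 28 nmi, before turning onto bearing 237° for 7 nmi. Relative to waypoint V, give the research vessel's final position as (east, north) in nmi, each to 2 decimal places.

(11.37, 18.25)

Leg 1 (N38°E, 28 nmi): east 28 sin 38° = 17.24, north 28 cos 38° = 22.06
Leg 2 (237°, 7 nmi): east 7 sin 237° = -5.87, north 7 cos 237° = -3.81
Summing: 11.37 nmi east, 18.25 nmi north → (11.37, 18.25).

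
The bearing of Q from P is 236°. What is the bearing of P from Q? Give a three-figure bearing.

056°

Back-bearing = 236° − 180° = 056°.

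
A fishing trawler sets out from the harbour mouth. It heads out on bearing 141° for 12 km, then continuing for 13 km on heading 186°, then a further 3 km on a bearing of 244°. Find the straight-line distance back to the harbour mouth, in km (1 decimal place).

23.8 km

Leg 1 (141°, 12 km): east 12 sin 141° = 7.55, north 12 cos 141° = -9.33
Leg 2 (186°, 13 km): east 13 sin 186° = -1.36, north 13 cos 186° = -12.93
Leg 3 (244°, 3 km): east 3 sin 244° = -2.70, north 3 cos 244° = -1.32
Net: 3.50 east, -23.57 north. Distance = √((3.50)² + (-23.57)²) = 23.828 km.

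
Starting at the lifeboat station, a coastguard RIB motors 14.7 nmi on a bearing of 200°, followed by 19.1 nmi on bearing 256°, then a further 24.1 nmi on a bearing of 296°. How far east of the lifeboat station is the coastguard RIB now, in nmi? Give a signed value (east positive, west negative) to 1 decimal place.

-45.2 nmi

Leg 1 (200°, 14.7 nmi): east 14.7 sin 200° = -5.03, north 14.7 cos 200° = -13.81
Leg 2 (256°, 19.1 nmi): east 19.1 sin 256° = -18.53, north 19.1 cos 256° = -4.62
Leg 3 (296°, 24.1 nmi): east 24.1 sin 296° = -21.66, north 24.1 cos 296° = 10.56
Net east component: -45.22 nmi.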